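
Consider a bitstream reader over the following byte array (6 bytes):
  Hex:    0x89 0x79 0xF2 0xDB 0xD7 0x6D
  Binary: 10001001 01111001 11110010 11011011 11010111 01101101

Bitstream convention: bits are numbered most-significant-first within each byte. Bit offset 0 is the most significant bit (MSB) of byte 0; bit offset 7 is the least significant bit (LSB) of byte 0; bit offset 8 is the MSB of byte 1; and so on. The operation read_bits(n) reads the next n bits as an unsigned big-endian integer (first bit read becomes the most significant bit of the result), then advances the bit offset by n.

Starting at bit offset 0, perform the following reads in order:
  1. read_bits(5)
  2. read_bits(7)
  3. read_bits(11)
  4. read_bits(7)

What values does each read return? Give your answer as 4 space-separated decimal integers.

Read 1: bits[0:5] width=5 -> value=17 (bin 10001); offset now 5 = byte 0 bit 5; 43 bits remain
Read 2: bits[5:12] width=7 -> value=23 (bin 0010111); offset now 12 = byte 1 bit 4; 36 bits remain
Read 3: bits[12:23] width=11 -> value=1273 (bin 10011111001); offset now 23 = byte 2 bit 7; 25 bits remain
Read 4: bits[23:30] width=7 -> value=54 (bin 0110110); offset now 30 = byte 3 bit 6; 18 bits remain

Answer: 17 23 1273 54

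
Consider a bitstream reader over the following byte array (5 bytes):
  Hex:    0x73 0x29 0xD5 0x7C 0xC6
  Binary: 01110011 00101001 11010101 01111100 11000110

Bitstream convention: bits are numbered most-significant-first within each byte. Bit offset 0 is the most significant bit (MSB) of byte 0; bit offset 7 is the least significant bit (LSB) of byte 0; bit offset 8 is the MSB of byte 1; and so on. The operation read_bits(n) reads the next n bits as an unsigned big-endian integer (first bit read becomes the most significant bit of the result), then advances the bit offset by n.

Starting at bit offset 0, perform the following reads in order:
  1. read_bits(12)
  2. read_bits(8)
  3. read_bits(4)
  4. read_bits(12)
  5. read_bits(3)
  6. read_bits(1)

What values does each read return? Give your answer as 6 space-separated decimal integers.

Answer: 1842 157 5 1996 3 0

Derivation:
Read 1: bits[0:12] width=12 -> value=1842 (bin 011100110010); offset now 12 = byte 1 bit 4; 28 bits remain
Read 2: bits[12:20] width=8 -> value=157 (bin 10011101); offset now 20 = byte 2 bit 4; 20 bits remain
Read 3: bits[20:24] width=4 -> value=5 (bin 0101); offset now 24 = byte 3 bit 0; 16 bits remain
Read 4: bits[24:36] width=12 -> value=1996 (bin 011111001100); offset now 36 = byte 4 bit 4; 4 bits remain
Read 5: bits[36:39] width=3 -> value=3 (bin 011); offset now 39 = byte 4 bit 7; 1 bits remain
Read 6: bits[39:40] width=1 -> value=0 (bin 0); offset now 40 = byte 5 bit 0; 0 bits remain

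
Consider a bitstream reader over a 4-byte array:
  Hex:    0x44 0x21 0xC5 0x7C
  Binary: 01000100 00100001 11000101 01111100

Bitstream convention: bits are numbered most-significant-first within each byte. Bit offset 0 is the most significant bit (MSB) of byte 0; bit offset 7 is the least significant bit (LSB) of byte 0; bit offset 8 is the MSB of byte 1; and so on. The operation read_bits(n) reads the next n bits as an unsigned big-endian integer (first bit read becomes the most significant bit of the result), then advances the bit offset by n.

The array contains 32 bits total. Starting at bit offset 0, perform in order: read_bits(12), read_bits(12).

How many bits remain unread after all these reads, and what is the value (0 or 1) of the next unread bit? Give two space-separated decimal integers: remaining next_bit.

Answer: 8 0

Derivation:
Read 1: bits[0:12] width=12 -> value=1090 (bin 010001000010); offset now 12 = byte 1 bit 4; 20 bits remain
Read 2: bits[12:24] width=12 -> value=453 (bin 000111000101); offset now 24 = byte 3 bit 0; 8 bits remain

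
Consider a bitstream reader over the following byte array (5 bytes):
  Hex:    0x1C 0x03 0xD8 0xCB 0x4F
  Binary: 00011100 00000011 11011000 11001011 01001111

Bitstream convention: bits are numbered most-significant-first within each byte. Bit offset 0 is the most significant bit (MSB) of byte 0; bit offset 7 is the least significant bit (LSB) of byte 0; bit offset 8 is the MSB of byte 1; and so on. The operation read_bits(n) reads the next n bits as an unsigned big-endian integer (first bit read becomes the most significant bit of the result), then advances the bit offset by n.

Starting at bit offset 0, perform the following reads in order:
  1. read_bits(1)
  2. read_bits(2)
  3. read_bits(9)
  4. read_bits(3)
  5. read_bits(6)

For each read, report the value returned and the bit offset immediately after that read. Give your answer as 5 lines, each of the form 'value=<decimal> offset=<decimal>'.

Answer: value=0 offset=1
value=0 offset=3
value=448 offset=12
value=1 offset=15
value=59 offset=21

Derivation:
Read 1: bits[0:1] width=1 -> value=0 (bin 0); offset now 1 = byte 0 bit 1; 39 bits remain
Read 2: bits[1:3] width=2 -> value=0 (bin 00); offset now 3 = byte 0 bit 3; 37 bits remain
Read 3: bits[3:12] width=9 -> value=448 (bin 111000000); offset now 12 = byte 1 bit 4; 28 bits remain
Read 4: bits[12:15] width=3 -> value=1 (bin 001); offset now 15 = byte 1 bit 7; 25 bits remain
Read 5: bits[15:21] width=6 -> value=59 (bin 111011); offset now 21 = byte 2 bit 5; 19 bits remain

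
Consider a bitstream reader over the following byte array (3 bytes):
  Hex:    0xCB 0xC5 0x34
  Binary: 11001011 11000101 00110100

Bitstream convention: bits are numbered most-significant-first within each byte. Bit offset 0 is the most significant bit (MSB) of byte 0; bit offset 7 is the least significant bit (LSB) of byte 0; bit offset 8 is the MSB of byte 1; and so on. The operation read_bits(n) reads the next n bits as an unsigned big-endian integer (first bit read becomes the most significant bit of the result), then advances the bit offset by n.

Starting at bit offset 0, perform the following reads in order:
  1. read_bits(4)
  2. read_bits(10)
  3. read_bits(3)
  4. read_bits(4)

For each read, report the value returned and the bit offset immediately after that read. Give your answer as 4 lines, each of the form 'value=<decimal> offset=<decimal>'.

Answer: value=12 offset=4
value=753 offset=14
value=2 offset=17
value=6 offset=21

Derivation:
Read 1: bits[0:4] width=4 -> value=12 (bin 1100); offset now 4 = byte 0 bit 4; 20 bits remain
Read 2: bits[4:14] width=10 -> value=753 (bin 1011110001); offset now 14 = byte 1 bit 6; 10 bits remain
Read 3: bits[14:17] width=3 -> value=2 (bin 010); offset now 17 = byte 2 bit 1; 7 bits remain
Read 4: bits[17:21] width=4 -> value=6 (bin 0110); offset now 21 = byte 2 bit 5; 3 bits remain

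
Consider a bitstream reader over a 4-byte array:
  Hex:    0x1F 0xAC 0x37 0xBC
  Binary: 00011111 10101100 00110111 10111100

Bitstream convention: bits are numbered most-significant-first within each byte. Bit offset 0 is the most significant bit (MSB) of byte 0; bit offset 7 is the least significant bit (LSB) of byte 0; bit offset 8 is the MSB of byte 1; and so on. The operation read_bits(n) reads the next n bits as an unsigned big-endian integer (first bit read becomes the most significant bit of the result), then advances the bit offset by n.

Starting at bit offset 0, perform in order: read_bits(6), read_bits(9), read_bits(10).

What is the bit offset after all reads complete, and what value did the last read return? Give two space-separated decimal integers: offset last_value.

Answer: 25 111

Derivation:
Read 1: bits[0:6] width=6 -> value=7 (bin 000111); offset now 6 = byte 0 bit 6; 26 bits remain
Read 2: bits[6:15] width=9 -> value=470 (bin 111010110); offset now 15 = byte 1 bit 7; 17 bits remain
Read 3: bits[15:25] width=10 -> value=111 (bin 0001101111); offset now 25 = byte 3 bit 1; 7 bits remain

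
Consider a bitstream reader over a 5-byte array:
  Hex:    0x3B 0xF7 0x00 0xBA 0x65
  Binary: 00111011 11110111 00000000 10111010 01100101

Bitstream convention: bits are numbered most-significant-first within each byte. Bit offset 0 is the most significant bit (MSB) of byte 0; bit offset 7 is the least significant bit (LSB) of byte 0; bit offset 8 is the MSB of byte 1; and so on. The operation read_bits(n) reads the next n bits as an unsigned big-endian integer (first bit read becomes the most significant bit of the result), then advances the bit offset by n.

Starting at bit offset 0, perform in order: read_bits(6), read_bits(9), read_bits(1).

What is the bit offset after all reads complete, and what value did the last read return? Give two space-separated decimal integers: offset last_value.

Answer: 16 1

Derivation:
Read 1: bits[0:6] width=6 -> value=14 (bin 001110); offset now 6 = byte 0 bit 6; 34 bits remain
Read 2: bits[6:15] width=9 -> value=507 (bin 111111011); offset now 15 = byte 1 bit 7; 25 bits remain
Read 3: bits[15:16] width=1 -> value=1 (bin 1); offset now 16 = byte 2 bit 0; 24 bits remain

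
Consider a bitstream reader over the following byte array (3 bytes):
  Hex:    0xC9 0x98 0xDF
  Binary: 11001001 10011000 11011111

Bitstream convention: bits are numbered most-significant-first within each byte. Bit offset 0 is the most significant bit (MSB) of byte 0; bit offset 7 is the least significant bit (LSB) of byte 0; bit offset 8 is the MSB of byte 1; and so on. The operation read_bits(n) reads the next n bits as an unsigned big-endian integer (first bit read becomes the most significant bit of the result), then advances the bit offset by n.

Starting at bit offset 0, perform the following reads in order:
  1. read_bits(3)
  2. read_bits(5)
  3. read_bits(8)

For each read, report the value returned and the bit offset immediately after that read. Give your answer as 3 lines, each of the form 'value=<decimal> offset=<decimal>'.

Read 1: bits[0:3] width=3 -> value=6 (bin 110); offset now 3 = byte 0 bit 3; 21 bits remain
Read 2: bits[3:8] width=5 -> value=9 (bin 01001); offset now 8 = byte 1 bit 0; 16 bits remain
Read 3: bits[8:16] width=8 -> value=152 (bin 10011000); offset now 16 = byte 2 bit 0; 8 bits remain

Answer: value=6 offset=3
value=9 offset=8
value=152 offset=16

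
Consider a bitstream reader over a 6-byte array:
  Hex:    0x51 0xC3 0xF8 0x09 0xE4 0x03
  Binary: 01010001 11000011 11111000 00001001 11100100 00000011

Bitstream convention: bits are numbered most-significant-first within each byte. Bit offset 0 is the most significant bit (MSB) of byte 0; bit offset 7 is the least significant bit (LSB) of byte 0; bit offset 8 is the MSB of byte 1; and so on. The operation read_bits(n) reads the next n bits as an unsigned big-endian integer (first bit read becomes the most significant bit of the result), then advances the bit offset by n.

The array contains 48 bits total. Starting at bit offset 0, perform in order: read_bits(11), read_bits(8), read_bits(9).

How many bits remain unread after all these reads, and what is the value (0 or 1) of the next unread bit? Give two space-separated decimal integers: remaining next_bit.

Answer: 20 1

Derivation:
Read 1: bits[0:11] width=11 -> value=654 (bin 01010001110); offset now 11 = byte 1 bit 3; 37 bits remain
Read 2: bits[11:19] width=8 -> value=31 (bin 00011111); offset now 19 = byte 2 bit 3; 29 bits remain
Read 3: bits[19:28] width=9 -> value=384 (bin 110000000); offset now 28 = byte 3 bit 4; 20 bits remain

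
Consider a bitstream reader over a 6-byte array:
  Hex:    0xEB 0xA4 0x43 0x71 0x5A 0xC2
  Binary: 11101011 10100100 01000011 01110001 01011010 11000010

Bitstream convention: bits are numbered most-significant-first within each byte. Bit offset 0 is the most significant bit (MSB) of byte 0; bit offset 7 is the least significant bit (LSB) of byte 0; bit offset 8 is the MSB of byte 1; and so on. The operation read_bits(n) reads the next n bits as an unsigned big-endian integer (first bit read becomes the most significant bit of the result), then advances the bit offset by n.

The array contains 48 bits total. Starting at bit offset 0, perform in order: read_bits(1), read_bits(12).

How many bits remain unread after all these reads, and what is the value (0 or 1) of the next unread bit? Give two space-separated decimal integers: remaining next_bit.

Read 1: bits[0:1] width=1 -> value=1 (bin 1); offset now 1 = byte 0 bit 1; 47 bits remain
Read 2: bits[1:13] width=12 -> value=3444 (bin 110101110100); offset now 13 = byte 1 bit 5; 35 bits remain

Answer: 35 1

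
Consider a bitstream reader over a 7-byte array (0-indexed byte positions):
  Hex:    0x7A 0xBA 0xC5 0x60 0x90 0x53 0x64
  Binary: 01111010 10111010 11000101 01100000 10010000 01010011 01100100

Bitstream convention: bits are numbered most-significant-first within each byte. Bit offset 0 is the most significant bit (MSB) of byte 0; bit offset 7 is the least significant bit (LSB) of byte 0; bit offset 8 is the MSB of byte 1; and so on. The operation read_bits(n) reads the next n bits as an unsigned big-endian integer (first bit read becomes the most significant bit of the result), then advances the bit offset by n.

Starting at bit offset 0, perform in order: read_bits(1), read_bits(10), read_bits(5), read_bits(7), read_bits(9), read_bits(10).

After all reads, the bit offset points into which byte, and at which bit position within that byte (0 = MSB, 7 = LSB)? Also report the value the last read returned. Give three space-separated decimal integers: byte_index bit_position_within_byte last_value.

Read 1: bits[0:1] width=1 -> value=0 (bin 0); offset now 1 = byte 0 bit 1; 55 bits remain
Read 2: bits[1:11] width=10 -> value=981 (bin 1111010101); offset now 11 = byte 1 bit 3; 45 bits remain
Read 3: bits[11:16] width=5 -> value=26 (bin 11010); offset now 16 = byte 2 bit 0; 40 bits remain
Read 4: bits[16:23] width=7 -> value=98 (bin 1100010); offset now 23 = byte 2 bit 7; 33 bits remain
Read 5: bits[23:32] width=9 -> value=352 (bin 101100000); offset now 32 = byte 4 bit 0; 24 bits remain
Read 6: bits[32:42] width=10 -> value=577 (bin 1001000001); offset now 42 = byte 5 bit 2; 14 bits remain

Answer: 5 2 577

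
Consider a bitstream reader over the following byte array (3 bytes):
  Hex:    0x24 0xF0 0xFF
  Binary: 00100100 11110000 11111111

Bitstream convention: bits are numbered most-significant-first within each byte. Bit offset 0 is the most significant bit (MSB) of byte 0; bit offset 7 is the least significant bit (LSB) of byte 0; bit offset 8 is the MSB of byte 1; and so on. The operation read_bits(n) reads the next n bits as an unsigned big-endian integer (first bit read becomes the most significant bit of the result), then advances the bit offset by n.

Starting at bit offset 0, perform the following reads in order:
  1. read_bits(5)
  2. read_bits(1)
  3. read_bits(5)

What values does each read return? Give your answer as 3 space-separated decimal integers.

Read 1: bits[0:5] width=5 -> value=4 (bin 00100); offset now 5 = byte 0 bit 5; 19 bits remain
Read 2: bits[5:6] width=1 -> value=1 (bin 1); offset now 6 = byte 0 bit 6; 18 bits remain
Read 3: bits[6:11] width=5 -> value=7 (bin 00111); offset now 11 = byte 1 bit 3; 13 bits remain

Answer: 4 1 7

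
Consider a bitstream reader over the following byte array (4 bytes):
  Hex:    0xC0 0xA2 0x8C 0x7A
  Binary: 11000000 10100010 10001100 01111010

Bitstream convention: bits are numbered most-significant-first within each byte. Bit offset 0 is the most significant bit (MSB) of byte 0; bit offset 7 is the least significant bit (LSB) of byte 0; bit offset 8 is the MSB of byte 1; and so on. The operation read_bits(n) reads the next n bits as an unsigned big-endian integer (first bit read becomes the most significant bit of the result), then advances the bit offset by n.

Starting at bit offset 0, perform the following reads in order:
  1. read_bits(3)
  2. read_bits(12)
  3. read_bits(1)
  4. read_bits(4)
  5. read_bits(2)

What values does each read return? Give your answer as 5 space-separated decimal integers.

Read 1: bits[0:3] width=3 -> value=6 (bin 110); offset now 3 = byte 0 bit 3; 29 bits remain
Read 2: bits[3:15] width=12 -> value=81 (bin 000001010001); offset now 15 = byte 1 bit 7; 17 bits remain
Read 3: bits[15:16] width=1 -> value=0 (bin 0); offset now 16 = byte 2 bit 0; 16 bits remain
Read 4: bits[16:20] width=4 -> value=8 (bin 1000); offset now 20 = byte 2 bit 4; 12 bits remain
Read 5: bits[20:22] width=2 -> value=3 (bin 11); offset now 22 = byte 2 bit 6; 10 bits remain

Answer: 6 81 0 8 3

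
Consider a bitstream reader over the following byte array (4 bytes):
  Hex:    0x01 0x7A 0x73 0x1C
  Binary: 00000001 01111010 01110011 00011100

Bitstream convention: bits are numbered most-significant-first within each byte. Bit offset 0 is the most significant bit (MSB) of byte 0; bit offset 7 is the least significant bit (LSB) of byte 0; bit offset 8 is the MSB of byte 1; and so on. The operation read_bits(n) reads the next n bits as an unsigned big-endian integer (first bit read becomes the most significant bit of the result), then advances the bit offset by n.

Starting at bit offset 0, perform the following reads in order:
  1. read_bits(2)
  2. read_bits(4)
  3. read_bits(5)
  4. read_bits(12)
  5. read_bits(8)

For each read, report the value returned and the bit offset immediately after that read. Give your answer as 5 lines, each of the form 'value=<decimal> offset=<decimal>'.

Read 1: bits[0:2] width=2 -> value=0 (bin 00); offset now 2 = byte 0 bit 2; 30 bits remain
Read 2: bits[2:6] width=4 -> value=0 (bin 0000); offset now 6 = byte 0 bit 6; 26 bits remain
Read 3: bits[6:11] width=5 -> value=11 (bin 01011); offset now 11 = byte 1 bit 3; 21 bits remain
Read 4: bits[11:23] width=12 -> value=3385 (bin 110100111001); offset now 23 = byte 2 bit 7; 9 bits remain
Read 5: bits[23:31] width=8 -> value=142 (bin 10001110); offset now 31 = byte 3 bit 7; 1 bits remain

Answer: value=0 offset=2
value=0 offset=6
value=11 offset=11
value=3385 offset=23
value=142 offset=31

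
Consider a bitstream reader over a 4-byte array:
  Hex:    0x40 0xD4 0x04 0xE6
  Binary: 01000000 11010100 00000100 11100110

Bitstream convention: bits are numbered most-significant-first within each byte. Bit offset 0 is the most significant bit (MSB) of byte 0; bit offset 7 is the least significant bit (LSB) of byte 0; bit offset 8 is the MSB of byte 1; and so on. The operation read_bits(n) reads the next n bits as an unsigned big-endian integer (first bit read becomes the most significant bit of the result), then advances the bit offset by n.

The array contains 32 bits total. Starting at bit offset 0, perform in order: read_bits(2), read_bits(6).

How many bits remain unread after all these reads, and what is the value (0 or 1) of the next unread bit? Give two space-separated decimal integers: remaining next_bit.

Read 1: bits[0:2] width=2 -> value=1 (bin 01); offset now 2 = byte 0 bit 2; 30 bits remain
Read 2: bits[2:8] width=6 -> value=0 (bin 000000); offset now 8 = byte 1 bit 0; 24 bits remain

Answer: 24 1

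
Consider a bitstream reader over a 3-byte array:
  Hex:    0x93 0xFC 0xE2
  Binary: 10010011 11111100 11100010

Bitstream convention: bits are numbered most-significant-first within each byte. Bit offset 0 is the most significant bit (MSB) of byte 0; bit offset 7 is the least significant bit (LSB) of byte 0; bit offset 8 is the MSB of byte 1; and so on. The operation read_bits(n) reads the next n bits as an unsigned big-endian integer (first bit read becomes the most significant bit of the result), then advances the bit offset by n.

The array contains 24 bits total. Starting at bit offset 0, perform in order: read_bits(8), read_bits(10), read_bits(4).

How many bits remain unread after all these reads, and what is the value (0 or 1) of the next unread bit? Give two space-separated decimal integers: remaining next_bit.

Answer: 2 1

Derivation:
Read 1: bits[0:8] width=8 -> value=147 (bin 10010011); offset now 8 = byte 1 bit 0; 16 bits remain
Read 2: bits[8:18] width=10 -> value=1011 (bin 1111110011); offset now 18 = byte 2 bit 2; 6 bits remain
Read 3: bits[18:22] width=4 -> value=8 (bin 1000); offset now 22 = byte 2 bit 6; 2 bits remain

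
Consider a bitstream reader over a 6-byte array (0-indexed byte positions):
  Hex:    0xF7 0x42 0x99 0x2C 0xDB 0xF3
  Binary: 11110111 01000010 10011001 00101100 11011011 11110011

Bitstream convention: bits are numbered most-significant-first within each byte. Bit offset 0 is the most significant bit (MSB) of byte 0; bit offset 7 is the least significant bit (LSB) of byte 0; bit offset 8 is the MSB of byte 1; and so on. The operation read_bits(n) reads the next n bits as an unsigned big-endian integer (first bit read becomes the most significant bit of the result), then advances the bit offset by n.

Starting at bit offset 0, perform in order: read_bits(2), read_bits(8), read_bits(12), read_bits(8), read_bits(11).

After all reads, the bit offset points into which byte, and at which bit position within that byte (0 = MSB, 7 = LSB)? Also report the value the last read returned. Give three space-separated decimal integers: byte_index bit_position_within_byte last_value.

Answer: 5 1 439

Derivation:
Read 1: bits[0:2] width=2 -> value=3 (bin 11); offset now 2 = byte 0 bit 2; 46 bits remain
Read 2: bits[2:10] width=8 -> value=221 (bin 11011101); offset now 10 = byte 1 bit 2; 38 bits remain
Read 3: bits[10:22] width=12 -> value=166 (bin 000010100110); offset now 22 = byte 2 bit 6; 26 bits remain
Read 4: bits[22:30] width=8 -> value=75 (bin 01001011); offset now 30 = byte 3 bit 6; 18 bits remain
Read 5: bits[30:41] width=11 -> value=439 (bin 00110110111); offset now 41 = byte 5 bit 1; 7 bits remain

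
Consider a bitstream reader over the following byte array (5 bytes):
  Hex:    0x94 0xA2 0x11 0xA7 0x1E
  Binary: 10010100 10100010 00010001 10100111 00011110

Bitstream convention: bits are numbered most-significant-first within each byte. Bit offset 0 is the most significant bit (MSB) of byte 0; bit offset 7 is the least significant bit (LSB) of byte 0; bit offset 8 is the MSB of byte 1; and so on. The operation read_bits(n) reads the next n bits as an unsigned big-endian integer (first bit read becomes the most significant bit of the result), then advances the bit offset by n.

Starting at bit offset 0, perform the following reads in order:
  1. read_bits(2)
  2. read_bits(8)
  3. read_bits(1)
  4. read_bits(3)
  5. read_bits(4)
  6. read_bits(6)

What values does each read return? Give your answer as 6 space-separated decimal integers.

Read 1: bits[0:2] width=2 -> value=2 (bin 10); offset now 2 = byte 0 bit 2; 38 bits remain
Read 2: bits[2:10] width=8 -> value=82 (bin 01010010); offset now 10 = byte 1 bit 2; 30 bits remain
Read 3: bits[10:11] width=1 -> value=1 (bin 1); offset now 11 = byte 1 bit 3; 29 bits remain
Read 4: bits[11:14] width=3 -> value=0 (bin 000); offset now 14 = byte 1 bit 6; 26 bits remain
Read 5: bits[14:18] width=4 -> value=8 (bin 1000); offset now 18 = byte 2 bit 2; 22 bits remain
Read 6: bits[18:24] width=6 -> value=17 (bin 010001); offset now 24 = byte 3 bit 0; 16 bits remain

Answer: 2 82 1 0 8 17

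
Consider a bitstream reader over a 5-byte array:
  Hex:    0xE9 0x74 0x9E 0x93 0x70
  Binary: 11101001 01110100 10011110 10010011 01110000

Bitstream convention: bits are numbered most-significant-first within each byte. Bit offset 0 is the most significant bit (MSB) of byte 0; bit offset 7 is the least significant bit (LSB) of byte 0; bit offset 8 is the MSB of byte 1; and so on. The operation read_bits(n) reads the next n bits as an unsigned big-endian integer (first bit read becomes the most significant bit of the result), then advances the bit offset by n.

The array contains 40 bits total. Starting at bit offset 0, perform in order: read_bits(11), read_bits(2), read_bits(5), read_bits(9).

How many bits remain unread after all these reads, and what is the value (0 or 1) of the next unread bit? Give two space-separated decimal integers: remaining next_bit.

Read 1: bits[0:11] width=11 -> value=1867 (bin 11101001011); offset now 11 = byte 1 bit 3; 29 bits remain
Read 2: bits[11:13] width=2 -> value=2 (bin 10); offset now 13 = byte 1 bit 5; 27 bits remain
Read 3: bits[13:18] width=5 -> value=18 (bin 10010); offset now 18 = byte 2 bit 2; 22 bits remain
Read 4: bits[18:27] width=9 -> value=244 (bin 011110100); offset now 27 = byte 3 bit 3; 13 bits remain

Answer: 13 1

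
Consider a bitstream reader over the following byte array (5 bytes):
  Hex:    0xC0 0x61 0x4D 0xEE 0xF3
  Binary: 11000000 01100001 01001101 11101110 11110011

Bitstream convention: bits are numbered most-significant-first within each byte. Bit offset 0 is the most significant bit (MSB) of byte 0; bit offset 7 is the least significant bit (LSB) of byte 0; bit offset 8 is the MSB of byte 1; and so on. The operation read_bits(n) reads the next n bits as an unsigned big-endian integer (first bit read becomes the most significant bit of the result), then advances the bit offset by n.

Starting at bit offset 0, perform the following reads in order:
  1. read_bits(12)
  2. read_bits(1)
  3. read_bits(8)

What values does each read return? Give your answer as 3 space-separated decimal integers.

Answer: 3078 0 41

Derivation:
Read 1: bits[0:12] width=12 -> value=3078 (bin 110000000110); offset now 12 = byte 1 bit 4; 28 bits remain
Read 2: bits[12:13] width=1 -> value=0 (bin 0); offset now 13 = byte 1 bit 5; 27 bits remain
Read 3: bits[13:21] width=8 -> value=41 (bin 00101001); offset now 21 = byte 2 bit 5; 19 bits remain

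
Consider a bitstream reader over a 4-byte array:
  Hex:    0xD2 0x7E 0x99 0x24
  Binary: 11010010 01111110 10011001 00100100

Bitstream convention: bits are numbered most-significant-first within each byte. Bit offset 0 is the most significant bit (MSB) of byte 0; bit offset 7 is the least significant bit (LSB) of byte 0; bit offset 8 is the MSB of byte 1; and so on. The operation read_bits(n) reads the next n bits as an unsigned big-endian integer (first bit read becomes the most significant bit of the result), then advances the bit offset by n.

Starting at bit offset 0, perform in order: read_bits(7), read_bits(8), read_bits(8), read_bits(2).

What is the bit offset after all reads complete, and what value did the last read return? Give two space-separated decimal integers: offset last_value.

Read 1: bits[0:7] width=7 -> value=105 (bin 1101001); offset now 7 = byte 0 bit 7; 25 bits remain
Read 2: bits[7:15] width=8 -> value=63 (bin 00111111); offset now 15 = byte 1 bit 7; 17 bits remain
Read 3: bits[15:23] width=8 -> value=76 (bin 01001100); offset now 23 = byte 2 bit 7; 9 bits remain
Read 4: bits[23:25] width=2 -> value=2 (bin 10); offset now 25 = byte 3 bit 1; 7 bits remain

Answer: 25 2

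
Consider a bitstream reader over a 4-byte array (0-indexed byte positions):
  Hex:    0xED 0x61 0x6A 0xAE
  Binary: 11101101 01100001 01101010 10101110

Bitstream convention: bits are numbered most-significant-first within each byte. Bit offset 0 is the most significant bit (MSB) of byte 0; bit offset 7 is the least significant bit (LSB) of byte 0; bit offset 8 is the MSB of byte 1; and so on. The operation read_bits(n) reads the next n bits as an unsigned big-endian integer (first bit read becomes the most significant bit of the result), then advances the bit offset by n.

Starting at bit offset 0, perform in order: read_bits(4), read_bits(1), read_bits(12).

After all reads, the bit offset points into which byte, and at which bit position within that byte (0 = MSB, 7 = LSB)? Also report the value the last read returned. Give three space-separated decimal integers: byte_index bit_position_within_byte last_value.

Read 1: bits[0:4] width=4 -> value=14 (bin 1110); offset now 4 = byte 0 bit 4; 28 bits remain
Read 2: bits[4:5] width=1 -> value=1 (bin 1); offset now 5 = byte 0 bit 5; 27 bits remain
Read 3: bits[5:17] width=12 -> value=2754 (bin 101011000010); offset now 17 = byte 2 bit 1; 15 bits remain

Answer: 2 1 2754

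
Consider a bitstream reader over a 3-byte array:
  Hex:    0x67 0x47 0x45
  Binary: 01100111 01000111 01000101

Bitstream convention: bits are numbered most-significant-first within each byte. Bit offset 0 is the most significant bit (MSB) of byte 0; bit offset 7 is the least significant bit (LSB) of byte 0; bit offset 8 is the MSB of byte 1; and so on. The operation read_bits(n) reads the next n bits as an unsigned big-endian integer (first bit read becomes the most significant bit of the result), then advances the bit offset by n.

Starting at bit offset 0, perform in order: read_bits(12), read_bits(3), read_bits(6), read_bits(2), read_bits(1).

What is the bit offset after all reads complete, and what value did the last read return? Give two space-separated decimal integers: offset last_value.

Read 1: bits[0:12] width=12 -> value=1652 (bin 011001110100); offset now 12 = byte 1 bit 4; 12 bits remain
Read 2: bits[12:15] width=3 -> value=3 (bin 011); offset now 15 = byte 1 bit 7; 9 bits remain
Read 3: bits[15:21] width=6 -> value=40 (bin 101000); offset now 21 = byte 2 bit 5; 3 bits remain
Read 4: bits[21:23] width=2 -> value=2 (bin 10); offset now 23 = byte 2 bit 7; 1 bits remain
Read 5: bits[23:24] width=1 -> value=1 (bin 1); offset now 24 = byte 3 bit 0; 0 bits remain

Answer: 24 1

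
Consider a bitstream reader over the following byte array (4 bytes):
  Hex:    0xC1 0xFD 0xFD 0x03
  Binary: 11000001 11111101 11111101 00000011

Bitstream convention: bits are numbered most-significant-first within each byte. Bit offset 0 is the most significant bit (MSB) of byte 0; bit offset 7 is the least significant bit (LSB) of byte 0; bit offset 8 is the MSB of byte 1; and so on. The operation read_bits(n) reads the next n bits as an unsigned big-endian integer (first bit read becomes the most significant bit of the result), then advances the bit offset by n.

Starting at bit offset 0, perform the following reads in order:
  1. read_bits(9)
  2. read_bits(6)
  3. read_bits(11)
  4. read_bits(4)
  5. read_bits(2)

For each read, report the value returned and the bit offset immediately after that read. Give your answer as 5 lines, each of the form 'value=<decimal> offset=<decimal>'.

Answer: value=387 offset=9
value=62 offset=15
value=2036 offset=26
value=0 offset=30
value=3 offset=32

Derivation:
Read 1: bits[0:9] width=9 -> value=387 (bin 110000011); offset now 9 = byte 1 bit 1; 23 bits remain
Read 2: bits[9:15] width=6 -> value=62 (bin 111110); offset now 15 = byte 1 bit 7; 17 bits remain
Read 3: bits[15:26] width=11 -> value=2036 (bin 11111110100); offset now 26 = byte 3 bit 2; 6 bits remain
Read 4: bits[26:30] width=4 -> value=0 (bin 0000); offset now 30 = byte 3 bit 6; 2 bits remain
Read 5: bits[30:32] width=2 -> value=3 (bin 11); offset now 32 = byte 4 bit 0; 0 bits remain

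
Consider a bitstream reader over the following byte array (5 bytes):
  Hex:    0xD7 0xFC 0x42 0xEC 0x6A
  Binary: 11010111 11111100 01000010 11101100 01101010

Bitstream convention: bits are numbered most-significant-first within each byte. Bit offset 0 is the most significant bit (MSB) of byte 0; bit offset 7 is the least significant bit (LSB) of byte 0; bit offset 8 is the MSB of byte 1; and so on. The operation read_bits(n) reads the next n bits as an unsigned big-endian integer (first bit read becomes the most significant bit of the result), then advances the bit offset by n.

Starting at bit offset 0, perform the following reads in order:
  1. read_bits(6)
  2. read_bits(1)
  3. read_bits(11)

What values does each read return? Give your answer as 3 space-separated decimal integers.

Answer: 53 1 2033

Derivation:
Read 1: bits[0:6] width=6 -> value=53 (bin 110101); offset now 6 = byte 0 bit 6; 34 bits remain
Read 2: bits[6:7] width=1 -> value=1 (bin 1); offset now 7 = byte 0 bit 7; 33 bits remain
Read 3: bits[7:18] width=11 -> value=2033 (bin 11111110001); offset now 18 = byte 2 bit 2; 22 bits remain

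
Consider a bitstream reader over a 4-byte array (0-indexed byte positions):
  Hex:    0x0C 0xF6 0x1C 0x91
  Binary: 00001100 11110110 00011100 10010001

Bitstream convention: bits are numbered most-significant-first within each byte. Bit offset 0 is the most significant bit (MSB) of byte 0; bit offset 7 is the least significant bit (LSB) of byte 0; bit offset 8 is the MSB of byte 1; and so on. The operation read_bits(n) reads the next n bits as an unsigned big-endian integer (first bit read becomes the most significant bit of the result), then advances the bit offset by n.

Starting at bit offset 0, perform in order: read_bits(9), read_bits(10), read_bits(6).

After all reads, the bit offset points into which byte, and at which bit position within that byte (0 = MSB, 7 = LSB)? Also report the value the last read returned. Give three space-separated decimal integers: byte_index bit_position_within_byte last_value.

Read 1: bits[0:9] width=9 -> value=25 (bin 000011001); offset now 9 = byte 1 bit 1; 23 bits remain
Read 2: bits[9:19] width=10 -> value=944 (bin 1110110000); offset now 19 = byte 2 bit 3; 13 bits remain
Read 3: bits[19:25] width=6 -> value=57 (bin 111001); offset now 25 = byte 3 bit 1; 7 bits remain

Answer: 3 1 57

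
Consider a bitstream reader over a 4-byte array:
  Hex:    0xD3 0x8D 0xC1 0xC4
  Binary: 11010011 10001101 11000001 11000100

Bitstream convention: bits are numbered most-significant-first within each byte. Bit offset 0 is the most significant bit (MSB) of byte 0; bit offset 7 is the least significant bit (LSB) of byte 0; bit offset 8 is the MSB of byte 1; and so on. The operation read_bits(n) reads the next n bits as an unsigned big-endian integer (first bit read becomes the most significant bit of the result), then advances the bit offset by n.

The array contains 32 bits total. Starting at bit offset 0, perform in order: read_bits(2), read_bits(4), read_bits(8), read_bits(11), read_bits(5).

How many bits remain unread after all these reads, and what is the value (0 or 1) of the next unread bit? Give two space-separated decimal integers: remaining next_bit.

Read 1: bits[0:2] width=2 -> value=3 (bin 11); offset now 2 = byte 0 bit 2; 30 bits remain
Read 2: bits[2:6] width=4 -> value=4 (bin 0100); offset now 6 = byte 0 bit 6; 26 bits remain
Read 3: bits[6:14] width=8 -> value=227 (bin 11100011); offset now 14 = byte 1 bit 6; 18 bits remain
Read 4: bits[14:25] width=11 -> value=899 (bin 01110000011); offset now 25 = byte 3 bit 1; 7 bits remain
Read 5: bits[25:30] width=5 -> value=17 (bin 10001); offset now 30 = byte 3 bit 6; 2 bits remain

Answer: 2 0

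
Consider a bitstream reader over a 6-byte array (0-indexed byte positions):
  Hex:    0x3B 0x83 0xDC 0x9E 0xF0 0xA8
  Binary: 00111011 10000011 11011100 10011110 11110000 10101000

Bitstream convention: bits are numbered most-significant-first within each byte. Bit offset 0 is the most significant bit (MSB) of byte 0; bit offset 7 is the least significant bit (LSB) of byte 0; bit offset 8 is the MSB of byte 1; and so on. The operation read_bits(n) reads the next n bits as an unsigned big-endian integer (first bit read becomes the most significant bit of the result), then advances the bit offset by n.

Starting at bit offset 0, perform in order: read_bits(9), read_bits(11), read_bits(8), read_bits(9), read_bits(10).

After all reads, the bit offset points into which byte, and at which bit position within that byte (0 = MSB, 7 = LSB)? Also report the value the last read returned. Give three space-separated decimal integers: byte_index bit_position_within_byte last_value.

Answer: 5 7 84

Derivation:
Read 1: bits[0:9] width=9 -> value=119 (bin 001110111); offset now 9 = byte 1 bit 1; 39 bits remain
Read 2: bits[9:20] width=11 -> value=61 (bin 00000111101); offset now 20 = byte 2 bit 4; 28 bits remain
Read 3: bits[20:28] width=8 -> value=201 (bin 11001001); offset now 28 = byte 3 bit 4; 20 bits remain
Read 4: bits[28:37] width=9 -> value=478 (bin 111011110); offset now 37 = byte 4 bit 5; 11 bits remain
Read 5: bits[37:47] width=10 -> value=84 (bin 0001010100); offset now 47 = byte 5 bit 7; 1 bits remain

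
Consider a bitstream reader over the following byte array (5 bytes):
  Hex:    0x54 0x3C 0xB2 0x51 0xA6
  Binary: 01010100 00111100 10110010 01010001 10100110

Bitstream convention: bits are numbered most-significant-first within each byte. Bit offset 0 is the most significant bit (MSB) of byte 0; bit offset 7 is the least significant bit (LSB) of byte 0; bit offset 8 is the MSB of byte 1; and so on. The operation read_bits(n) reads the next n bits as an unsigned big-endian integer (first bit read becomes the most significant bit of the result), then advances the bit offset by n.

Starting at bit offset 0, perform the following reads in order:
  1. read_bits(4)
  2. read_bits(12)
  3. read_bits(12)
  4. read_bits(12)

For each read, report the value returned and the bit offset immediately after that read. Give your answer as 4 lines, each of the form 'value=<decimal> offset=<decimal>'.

Answer: value=5 offset=4
value=1084 offset=16
value=2853 offset=28
value=422 offset=40

Derivation:
Read 1: bits[0:4] width=4 -> value=5 (bin 0101); offset now 4 = byte 0 bit 4; 36 bits remain
Read 2: bits[4:16] width=12 -> value=1084 (bin 010000111100); offset now 16 = byte 2 bit 0; 24 bits remain
Read 3: bits[16:28] width=12 -> value=2853 (bin 101100100101); offset now 28 = byte 3 bit 4; 12 bits remain
Read 4: bits[28:40] width=12 -> value=422 (bin 000110100110); offset now 40 = byte 5 bit 0; 0 bits remain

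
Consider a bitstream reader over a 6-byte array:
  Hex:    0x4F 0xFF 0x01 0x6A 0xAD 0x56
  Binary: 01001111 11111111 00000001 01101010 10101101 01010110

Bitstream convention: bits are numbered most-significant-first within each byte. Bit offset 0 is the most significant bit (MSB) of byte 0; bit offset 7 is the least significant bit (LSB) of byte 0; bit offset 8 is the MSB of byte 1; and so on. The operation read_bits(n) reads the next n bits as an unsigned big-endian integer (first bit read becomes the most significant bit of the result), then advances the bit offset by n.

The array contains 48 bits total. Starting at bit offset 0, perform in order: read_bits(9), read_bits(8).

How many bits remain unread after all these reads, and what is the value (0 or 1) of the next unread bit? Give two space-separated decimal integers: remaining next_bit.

Read 1: bits[0:9] width=9 -> value=159 (bin 010011111); offset now 9 = byte 1 bit 1; 39 bits remain
Read 2: bits[9:17] width=8 -> value=254 (bin 11111110); offset now 17 = byte 2 bit 1; 31 bits remain

Answer: 31 0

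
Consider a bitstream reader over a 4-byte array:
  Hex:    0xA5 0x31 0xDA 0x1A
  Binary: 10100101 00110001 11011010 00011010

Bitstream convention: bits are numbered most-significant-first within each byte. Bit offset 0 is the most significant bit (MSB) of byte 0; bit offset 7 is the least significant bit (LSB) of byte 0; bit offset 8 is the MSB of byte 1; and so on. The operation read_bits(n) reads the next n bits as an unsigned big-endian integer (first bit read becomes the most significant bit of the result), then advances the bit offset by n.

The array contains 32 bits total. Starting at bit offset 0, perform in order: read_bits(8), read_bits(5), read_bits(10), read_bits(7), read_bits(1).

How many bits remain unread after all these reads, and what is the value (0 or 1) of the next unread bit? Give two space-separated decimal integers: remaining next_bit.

Answer: 1 0

Derivation:
Read 1: bits[0:8] width=8 -> value=165 (bin 10100101); offset now 8 = byte 1 bit 0; 24 bits remain
Read 2: bits[8:13] width=5 -> value=6 (bin 00110); offset now 13 = byte 1 bit 5; 19 bits remain
Read 3: bits[13:23] width=10 -> value=237 (bin 0011101101); offset now 23 = byte 2 bit 7; 9 bits remain
Read 4: bits[23:30] width=7 -> value=6 (bin 0000110); offset now 30 = byte 3 bit 6; 2 bits remain
Read 5: bits[30:31] width=1 -> value=1 (bin 1); offset now 31 = byte 3 bit 7; 1 bits remain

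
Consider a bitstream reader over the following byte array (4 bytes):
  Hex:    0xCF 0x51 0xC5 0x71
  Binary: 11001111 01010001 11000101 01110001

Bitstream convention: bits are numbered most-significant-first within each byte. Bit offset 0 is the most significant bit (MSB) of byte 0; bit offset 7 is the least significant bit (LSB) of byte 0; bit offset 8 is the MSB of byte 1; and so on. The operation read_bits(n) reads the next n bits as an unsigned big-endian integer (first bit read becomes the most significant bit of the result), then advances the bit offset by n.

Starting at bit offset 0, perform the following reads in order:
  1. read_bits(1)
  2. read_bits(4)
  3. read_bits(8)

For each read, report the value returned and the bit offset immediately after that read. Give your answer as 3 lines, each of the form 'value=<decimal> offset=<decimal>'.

Answer: value=1 offset=1
value=9 offset=5
value=234 offset=13

Derivation:
Read 1: bits[0:1] width=1 -> value=1 (bin 1); offset now 1 = byte 0 bit 1; 31 bits remain
Read 2: bits[1:5] width=4 -> value=9 (bin 1001); offset now 5 = byte 0 bit 5; 27 bits remain
Read 3: bits[5:13] width=8 -> value=234 (bin 11101010); offset now 13 = byte 1 bit 5; 19 bits remain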